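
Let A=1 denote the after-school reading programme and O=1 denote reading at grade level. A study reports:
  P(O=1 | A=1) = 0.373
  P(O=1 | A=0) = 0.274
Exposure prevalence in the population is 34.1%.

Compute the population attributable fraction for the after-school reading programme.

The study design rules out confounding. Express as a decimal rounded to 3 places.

PAF ≈ 0.110

Let p₁ = 0.373, p₀ = 0.274.
Overall risk P(Y=1) = π·p₁ + (1−π)·p₀ = 0.341×0.373 + 0.659×0.274 = 0.30776.
Under exogeneity, PAF = [P(Y=1) − p₀] / P(Y=1).
PAF = (0.30776 − 0.274) / 0.30776 ≈ 0.1097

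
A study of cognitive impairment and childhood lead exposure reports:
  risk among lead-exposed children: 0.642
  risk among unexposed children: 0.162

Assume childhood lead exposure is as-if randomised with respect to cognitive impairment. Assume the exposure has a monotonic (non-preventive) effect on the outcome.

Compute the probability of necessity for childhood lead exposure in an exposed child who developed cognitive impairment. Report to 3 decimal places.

PN ≈ 0.748

Let p₁ = 0.642, p₀ = 0.162.
Under exogeneity and monotonicity, PN = (p₁ − p₀) / p₁.
PN = (0.642 − 0.162) / 0.642 = 0.48 / 0.642 ≈ 0.7477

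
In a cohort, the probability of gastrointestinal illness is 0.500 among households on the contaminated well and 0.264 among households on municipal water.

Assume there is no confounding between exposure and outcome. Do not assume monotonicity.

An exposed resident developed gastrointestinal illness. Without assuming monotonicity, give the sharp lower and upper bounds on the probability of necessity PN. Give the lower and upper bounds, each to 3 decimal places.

Let p₁ = 0.5, p₀ = 0.264.
Under exogeneity alone the bounds on PN are max{0,(p₁−p₀)/p₁} ≤ PN ≤ min{1,(1−p₀)/p₁}.
  lower = (p₁ − p₀)/p₁ = 0.236 / 0.5 ≈ 0.4720
  upper = min{1, (1 − p₀)/p₁} = 0.736 / 0.5 ≈ 1.4720 → capped at 1

0.472 ≤ PN ≤ 1.000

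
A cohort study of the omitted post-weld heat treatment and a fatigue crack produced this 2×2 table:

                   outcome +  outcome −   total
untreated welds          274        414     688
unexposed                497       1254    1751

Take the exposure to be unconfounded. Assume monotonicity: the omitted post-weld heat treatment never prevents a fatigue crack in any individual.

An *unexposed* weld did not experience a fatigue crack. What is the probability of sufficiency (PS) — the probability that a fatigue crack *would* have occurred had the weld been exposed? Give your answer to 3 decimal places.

PS ≈ 0.160

p₁ = P(outcome | exposed) = 274/688 = 0.39826
p₀ = P(outcome | unexposed) = 497/1751 = 0.28384
Under exogeneity and monotonicity, PS = (p₁ − p₀)/(1 − p₀).
PS = (0.39826 − 0.28384) / 0.71616 ≈ 0.1598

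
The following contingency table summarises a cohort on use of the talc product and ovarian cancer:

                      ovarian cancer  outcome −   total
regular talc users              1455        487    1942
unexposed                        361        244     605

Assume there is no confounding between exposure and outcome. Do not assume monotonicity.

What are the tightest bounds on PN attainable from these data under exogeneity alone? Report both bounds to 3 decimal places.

0.204 ≤ PN ≤ 0.538

p₁ = P(outcome | exposed) = 1455/1942 = 0.74923
p₀ = P(outcome | unexposed) = 361/605 = 0.59669
Under exogeneity alone the bounds on PN are max{0,(p₁−p₀)/p₁} ≤ PN ≤ min{1,(1−p₀)/p₁}.
  lower = (p₁ − p₀)/p₁ = 0.15253 / 0.74923 ≈ 0.2036
  upper = min{1, (1 − p₀)/p₁} = 0.40331 / 0.74923 ≈ 0.5383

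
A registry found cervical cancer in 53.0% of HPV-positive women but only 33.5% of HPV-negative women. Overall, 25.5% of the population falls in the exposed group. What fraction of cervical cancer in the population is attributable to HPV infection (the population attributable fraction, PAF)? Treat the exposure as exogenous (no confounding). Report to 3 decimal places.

p₁ = 0.53, p₀ = 0.335.
Overall risk P(Y=1) = π·p₁ + (1−π)·p₀ = 0.255×0.53 + 0.745×0.335 = 0.38473.
Under exogeneity, PAF = [P(Y=1) − p₀] / P(Y=1).
PAF = (0.38473 − 0.335) / 0.38473 ≈ 0.1292

PAF ≈ 0.129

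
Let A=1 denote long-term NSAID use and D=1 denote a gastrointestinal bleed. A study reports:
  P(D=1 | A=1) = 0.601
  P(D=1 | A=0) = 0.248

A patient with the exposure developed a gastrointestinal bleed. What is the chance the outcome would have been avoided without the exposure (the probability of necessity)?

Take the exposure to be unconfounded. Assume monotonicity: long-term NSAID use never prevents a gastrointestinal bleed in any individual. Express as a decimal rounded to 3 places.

PN ≈ 0.587

Let p₁ = 0.601, p₀ = 0.248.
Under exogeneity and monotonicity, PN = (p₁ − p₀) / p₁.
PN = (0.601 − 0.248) / 0.601 = 0.353 / 0.601 ≈ 0.5874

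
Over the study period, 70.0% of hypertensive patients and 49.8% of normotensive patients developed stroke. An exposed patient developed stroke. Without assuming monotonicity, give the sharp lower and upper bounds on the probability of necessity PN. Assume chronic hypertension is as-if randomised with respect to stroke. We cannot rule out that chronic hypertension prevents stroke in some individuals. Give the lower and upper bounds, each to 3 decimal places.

p₁ = 0.7, p₀ = 0.498.
Under exogeneity alone the bounds on PN are max{0,(p₁−p₀)/p₁} ≤ PN ≤ min{1,(1−p₀)/p₁}.
  lower = (p₁ − p₀)/p₁ = 0.202 / 0.7 ≈ 0.2886
  upper = min{1, (1 − p₀)/p₁} = 0.502 / 0.7 ≈ 0.7171

0.289 ≤ PN ≤ 0.717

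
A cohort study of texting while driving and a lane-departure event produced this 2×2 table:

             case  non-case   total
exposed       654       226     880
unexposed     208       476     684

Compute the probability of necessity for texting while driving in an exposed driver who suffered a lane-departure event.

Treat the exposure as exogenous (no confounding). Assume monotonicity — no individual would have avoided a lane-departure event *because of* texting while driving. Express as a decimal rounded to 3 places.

PN ≈ 0.591

p₁ = P(outcome | exposed) = 654/880 = 0.74318
p₀ = P(outcome | unexposed) = 208/684 = 0.30409
Under exogeneity and monotonicity, PN = (p₁ − p₀) / p₁.
PN = (0.74318 − 0.30409) / 0.74318 = 0.43909 / 0.74318 ≈ 0.5908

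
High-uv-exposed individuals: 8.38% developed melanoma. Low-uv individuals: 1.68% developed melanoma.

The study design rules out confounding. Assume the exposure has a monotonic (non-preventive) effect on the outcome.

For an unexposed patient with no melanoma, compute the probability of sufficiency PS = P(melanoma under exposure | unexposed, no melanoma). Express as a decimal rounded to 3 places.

p₁ = 0.0838, p₀ = 0.0168.
Under exogeneity and monotonicity, PS = (p₁ − p₀) / (1 − p₀).
PS = (0.0838 − 0.0168) / (1 − 0.0168) = 0.067 / 0.9832 ≈ 0.0681

PS ≈ 0.068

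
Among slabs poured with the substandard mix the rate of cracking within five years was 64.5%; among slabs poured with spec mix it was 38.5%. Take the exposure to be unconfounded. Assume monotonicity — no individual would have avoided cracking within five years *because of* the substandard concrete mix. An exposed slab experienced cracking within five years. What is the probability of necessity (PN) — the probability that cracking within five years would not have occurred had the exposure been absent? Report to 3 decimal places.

PN ≈ 0.403

p₁ = 0.645, p₀ = 0.385.
Under exogeneity and monotonicity, PN = (p₁ − p₀) / p₁.
PN = (0.645 − 0.385) / 0.645 = 0.26 / 0.645 ≈ 0.4031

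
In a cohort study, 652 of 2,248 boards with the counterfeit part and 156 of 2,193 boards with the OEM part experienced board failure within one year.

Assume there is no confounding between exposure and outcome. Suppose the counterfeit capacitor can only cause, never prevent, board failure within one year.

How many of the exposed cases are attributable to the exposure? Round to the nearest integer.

about 492 cases

p₁ = P(outcome | exposed) = 652/2248 = 0.29004
p₀ = P(outcome | unexposed) = 156/2193 = 0.071135
PN = (p₁ − p₀)/p₁ = (0.29004 − 0.071135) / 0.29004 ≈ 0.75474.
Attributable cases ≈ PN × (exposed cases) = 0.75474 × 652 ≈ 492.09.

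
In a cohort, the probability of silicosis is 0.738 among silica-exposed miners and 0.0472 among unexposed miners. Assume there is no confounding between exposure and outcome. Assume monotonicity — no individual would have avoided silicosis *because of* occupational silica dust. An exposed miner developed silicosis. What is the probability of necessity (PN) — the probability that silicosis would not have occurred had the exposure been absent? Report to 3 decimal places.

Let p₁ = 0.738, p₀ = 0.0472.
Under exogeneity and monotonicity, PN = (p₁ − p₀) / p₁.
PN = (0.738 − 0.0472) / 0.738 = 0.6908 / 0.738 ≈ 0.9360

PN ≈ 0.936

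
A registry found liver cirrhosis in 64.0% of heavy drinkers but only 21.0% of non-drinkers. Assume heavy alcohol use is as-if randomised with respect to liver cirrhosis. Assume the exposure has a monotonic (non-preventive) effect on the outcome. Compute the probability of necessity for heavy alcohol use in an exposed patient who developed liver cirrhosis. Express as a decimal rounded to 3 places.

PN ≈ 0.672

p₁ = 0.64, p₀ = 0.21.
Under exogeneity and monotonicity, PN = (p₁ − p₀) / p₁.
PN = (0.64 − 0.21) / 0.64 = 0.43 / 0.64 ≈ 0.6719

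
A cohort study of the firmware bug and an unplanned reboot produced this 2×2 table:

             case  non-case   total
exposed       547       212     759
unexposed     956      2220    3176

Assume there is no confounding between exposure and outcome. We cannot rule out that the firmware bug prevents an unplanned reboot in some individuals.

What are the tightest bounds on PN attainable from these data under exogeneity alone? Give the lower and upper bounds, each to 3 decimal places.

0.582 ≤ PN ≤ 0.970

p₁ = P(outcome | exposed) = 547/759 = 0.72069
p₀ = P(outcome | unexposed) = 956/3176 = 0.30101
Under exogeneity alone the bounds on PN are max{0,(p₁−p₀)/p₁} ≤ PN ≤ min{1,(1−p₀)/p₁}.
  lower = (p₁ − p₀)/p₁ = 0.41968 / 0.72069 ≈ 0.5823
  upper = min{1, (1 − p₀)/p₁} = 0.69899 / 0.72069 ≈ 0.9699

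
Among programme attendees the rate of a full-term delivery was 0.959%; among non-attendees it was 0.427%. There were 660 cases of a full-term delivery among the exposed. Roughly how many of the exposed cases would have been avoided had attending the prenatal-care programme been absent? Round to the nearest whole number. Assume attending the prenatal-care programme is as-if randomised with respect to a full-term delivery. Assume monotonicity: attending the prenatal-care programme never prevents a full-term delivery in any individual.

about 366 cases

p₁ = 0.00959, p₀ = 0.00427.
PN = (p₁ − p₀)/p₁ = (0.00959 − 0.00427) / 0.00959 ≈ 0.55474.
Attributable cases ≈ PN × (exposed cases) = 0.55474 × 660 ≈ 366.13.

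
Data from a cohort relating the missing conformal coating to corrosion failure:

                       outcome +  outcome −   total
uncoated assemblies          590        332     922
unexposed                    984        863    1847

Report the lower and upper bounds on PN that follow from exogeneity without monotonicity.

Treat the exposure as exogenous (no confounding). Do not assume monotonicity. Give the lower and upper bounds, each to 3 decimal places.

0.167 ≤ PN ≤ 0.730

p₁ = P(outcome | exposed) = 590/922 = 0.63991
p₀ = P(outcome | unexposed) = 984/1847 = 0.53276
Under exogeneity alone the bounds on PN are max{0,(p₁−p₀)/p₁} ≤ PN ≤ min{1,(1−p₀)/p₁}.
  lower = (p₁ − p₀)/p₁ = 0.10716 / 0.63991 ≈ 0.1675
  upper = min{1, (1 − p₀)/p₁} = 0.46724 / 0.63991 ≈ 0.7302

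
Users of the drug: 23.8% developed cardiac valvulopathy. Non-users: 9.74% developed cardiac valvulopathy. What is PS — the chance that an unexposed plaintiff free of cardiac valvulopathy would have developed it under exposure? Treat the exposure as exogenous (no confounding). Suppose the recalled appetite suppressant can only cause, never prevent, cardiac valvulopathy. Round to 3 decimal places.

p₁ = 0.238, p₀ = 0.0974.
Under exogeneity and monotonicity, PS = (p₁ − p₀) / (1 − p₀).
PS = (0.238 − 0.0974) / (1 − 0.0974) = 0.1406 / 0.9026 ≈ 0.1558

PS ≈ 0.156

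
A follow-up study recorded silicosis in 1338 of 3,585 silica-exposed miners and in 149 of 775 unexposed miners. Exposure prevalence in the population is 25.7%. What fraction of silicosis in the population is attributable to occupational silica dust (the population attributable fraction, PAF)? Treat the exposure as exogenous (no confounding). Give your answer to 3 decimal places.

p₁ = P(outcome | exposed) = 1338/3585 = 0.37322
p₀ = P(outcome | unexposed) = 149/775 = 0.19226
Overall risk P(Y=1) = π·p₁ + (1−π)·p₀ = 0.257×0.37322 + 0.743×0.19226 = 0.23877.
Under exogeneity, PAF = [P(Y=1) − p₀] / P(Y=1).
PAF = (0.23877 − 0.19226) / 0.23877 ≈ 0.1948

PAF ≈ 0.195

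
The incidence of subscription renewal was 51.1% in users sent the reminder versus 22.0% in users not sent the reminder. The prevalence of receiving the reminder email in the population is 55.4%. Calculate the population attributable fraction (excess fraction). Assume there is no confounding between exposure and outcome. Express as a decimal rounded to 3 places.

p₁ = 0.511, p₀ = 0.22.
Overall risk P(Y=1) = π·p₁ + (1−π)·p₀ = 0.554×0.511 + 0.446×0.22 = 0.38121.
Under exogeneity, PAF = [P(Y=1) − p₀] / P(Y=1).
PAF = (0.38121 − 0.22) / 0.38121 ≈ 0.4229

PAF ≈ 0.423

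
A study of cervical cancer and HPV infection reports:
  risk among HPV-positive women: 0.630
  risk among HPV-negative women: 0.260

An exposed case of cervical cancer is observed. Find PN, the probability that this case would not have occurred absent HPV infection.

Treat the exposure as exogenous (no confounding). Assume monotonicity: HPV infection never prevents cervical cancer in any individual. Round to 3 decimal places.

Let p₁ = 0.63, p₀ = 0.26.
Under exogeneity and monotonicity, PN = (p₁ − p₀) / p₁.
PN = (0.63 − 0.26) / 0.63 = 0.37 / 0.63 ≈ 0.5873

PN ≈ 0.587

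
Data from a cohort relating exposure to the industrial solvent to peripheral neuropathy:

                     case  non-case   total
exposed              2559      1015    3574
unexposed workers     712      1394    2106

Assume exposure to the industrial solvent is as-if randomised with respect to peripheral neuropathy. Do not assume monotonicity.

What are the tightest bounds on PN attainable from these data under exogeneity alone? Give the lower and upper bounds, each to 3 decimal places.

p₁ = P(outcome | exposed) = 2559/3574 = 0.716
p₀ = P(outcome | unexposed) = 712/2106 = 0.33808
Under exogeneity alone the bounds on PN are max{0,(p₁−p₀)/p₁} ≤ PN ≤ min{1,(1−p₀)/p₁}.
  lower = (p₁ − p₀)/p₁ = 0.37792 / 0.716 ≈ 0.5278
  upper = min{1, (1 − p₀)/p₁} = 0.66192 / 0.716 ≈ 0.9245

0.528 ≤ PN ≤ 0.924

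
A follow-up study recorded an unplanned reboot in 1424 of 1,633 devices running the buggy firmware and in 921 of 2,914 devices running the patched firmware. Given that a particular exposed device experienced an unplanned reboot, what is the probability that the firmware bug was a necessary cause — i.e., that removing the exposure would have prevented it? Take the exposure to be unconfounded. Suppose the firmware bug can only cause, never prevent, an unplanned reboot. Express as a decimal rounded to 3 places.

PN ≈ 0.638

p₁ = P(outcome | exposed) = 1424/1633 = 0.87201
p₀ = P(outcome | unexposed) = 921/2914 = 0.31606
Under exogeneity and monotonicity, PN = (p₁ − p₀) / p₁.
PN = (0.87201 − 0.31606) / 0.87201 = 0.55595 / 0.87201 ≈ 0.6376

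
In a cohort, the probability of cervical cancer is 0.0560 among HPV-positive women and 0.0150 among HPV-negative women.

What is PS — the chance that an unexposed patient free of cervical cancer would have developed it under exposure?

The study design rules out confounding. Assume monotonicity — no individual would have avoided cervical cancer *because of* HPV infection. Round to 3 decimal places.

PS ≈ 0.042

Let p₁ = 0.056, p₀ = 0.015.
Under exogeneity and monotonicity, PS = (p₁ − p₀) / (1 − p₀).
PS = (0.056 − 0.015) / (1 − 0.015) = 0.041 / 0.985 ≈ 0.0416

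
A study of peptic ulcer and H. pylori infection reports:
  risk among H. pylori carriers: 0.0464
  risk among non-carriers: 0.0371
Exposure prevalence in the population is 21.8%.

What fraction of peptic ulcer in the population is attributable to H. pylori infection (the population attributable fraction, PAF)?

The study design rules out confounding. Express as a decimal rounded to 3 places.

PAF ≈ 0.052

Let p₁ = 0.0464, p₀ = 0.0371.
Overall risk P(Y=1) = π·p₁ + (1−π)·p₀ = 0.218×0.0464 + 0.782×0.0371 = 0.039127.
Under exogeneity, PAF = [P(Y=1) − p₀] / P(Y=1).
PAF = (0.039127 − 0.0371) / 0.039127 ≈ 0.0518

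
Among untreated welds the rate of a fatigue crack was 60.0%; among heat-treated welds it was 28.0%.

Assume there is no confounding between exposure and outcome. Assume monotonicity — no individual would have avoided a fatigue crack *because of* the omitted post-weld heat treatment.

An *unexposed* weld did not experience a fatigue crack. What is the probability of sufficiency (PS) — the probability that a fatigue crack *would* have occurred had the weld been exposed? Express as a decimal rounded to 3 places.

p₁ = 0.6, p₀ = 0.28.
Under exogeneity and monotonicity, PS = (p₁ − p₀) / (1 − p₀).
PS = (0.6 − 0.28) / (1 − 0.28) = 0.32 / 0.72 ≈ 0.4444

PS ≈ 0.444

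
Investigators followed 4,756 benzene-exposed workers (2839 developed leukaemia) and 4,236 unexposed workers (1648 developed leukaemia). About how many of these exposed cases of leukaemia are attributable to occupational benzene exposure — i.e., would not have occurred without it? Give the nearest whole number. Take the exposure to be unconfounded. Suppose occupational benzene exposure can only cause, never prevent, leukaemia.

about 989 cases

p₁ = P(outcome | exposed) = 2839/4756 = 0.59693
p₀ = P(outcome | unexposed) = 1648/4236 = 0.38905
PN = (p₁ − p₀)/p₁ = (0.59693 − 0.38905) / 0.59693 ≈ 0.34825.
Attributable cases ≈ PN × (exposed cases) = 0.34825 × 2839 ≈ 988.70.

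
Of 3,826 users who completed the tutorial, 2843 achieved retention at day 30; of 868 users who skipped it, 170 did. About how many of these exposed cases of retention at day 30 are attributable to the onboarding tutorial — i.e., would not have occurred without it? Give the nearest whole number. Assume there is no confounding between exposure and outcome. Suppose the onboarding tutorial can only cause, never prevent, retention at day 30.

about 2094 cases

p₁ = P(outcome | exposed) = 2843/3826 = 0.74307
p₀ = P(outcome | unexposed) = 170/868 = 0.19585
PN = (p₁ − p₀)/p₁ = (0.74307 − 0.19585) / 0.74307 ≈ 0.73643.
Attributable cases ≈ PN × (exposed cases) = 0.73643 × 2843 ≈ 2093.67.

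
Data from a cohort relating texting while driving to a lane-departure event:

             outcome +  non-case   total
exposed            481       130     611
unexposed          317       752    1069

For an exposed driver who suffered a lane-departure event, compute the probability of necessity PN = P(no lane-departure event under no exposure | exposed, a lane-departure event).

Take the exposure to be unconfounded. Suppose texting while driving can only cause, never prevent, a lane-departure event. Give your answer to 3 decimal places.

PN ≈ 0.623

p₁ = P(outcome | exposed) = 481/611 = 0.78723
p₀ = P(outcome | unexposed) = 317/1069 = 0.29654
Under exogeneity and monotonicity, PN = (p₁ − p₀)/p₁.
PN = (0.78723 − 0.29654) / 0.78723 ≈ 0.6233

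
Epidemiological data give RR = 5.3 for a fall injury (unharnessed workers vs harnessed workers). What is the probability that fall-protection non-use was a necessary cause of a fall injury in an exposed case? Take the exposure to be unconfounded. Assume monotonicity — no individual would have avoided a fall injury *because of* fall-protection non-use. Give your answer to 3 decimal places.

PN ≈ 0.811

Under exogeneity and monotonicity, PN = (RR − 1) / RR = 1 − 1/RR.
PN = (5.3 − 1) / 5.3 = 4.3 / 5.3 ≈ 0.8113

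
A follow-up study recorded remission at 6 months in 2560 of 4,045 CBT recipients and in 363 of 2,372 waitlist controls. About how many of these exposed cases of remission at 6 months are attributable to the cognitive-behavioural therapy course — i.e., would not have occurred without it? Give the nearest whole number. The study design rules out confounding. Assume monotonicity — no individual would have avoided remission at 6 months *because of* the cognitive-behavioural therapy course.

p₁ = P(outcome | exposed) = 2560/4045 = 0.63288
p₀ = P(outcome | unexposed) = 363/2372 = 0.15304
PN = (p₁ − p₀)/p₁ = (0.63288 − 0.15304) / 0.63288 ≈ 0.75819.
Attributable cases ≈ PN × (exposed cases) = 0.75819 × 2560 ≈ 1940.97.

about 1941 cases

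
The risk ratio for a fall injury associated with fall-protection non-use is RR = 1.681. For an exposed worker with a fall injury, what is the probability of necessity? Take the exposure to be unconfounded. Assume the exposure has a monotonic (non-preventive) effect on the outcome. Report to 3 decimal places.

Under exogeneity and monotonicity, PN = (RR − 1) / RR = 1 − 1/RR.
PN = (1.681 − 1) / 1.681 = 0.681 / 1.681 ≈ 0.4051

PN ≈ 0.405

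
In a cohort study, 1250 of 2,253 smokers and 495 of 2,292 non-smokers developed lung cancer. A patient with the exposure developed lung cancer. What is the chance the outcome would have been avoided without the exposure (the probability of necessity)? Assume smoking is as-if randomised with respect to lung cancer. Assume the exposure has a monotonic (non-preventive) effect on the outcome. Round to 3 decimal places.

p₁ = P(outcome | exposed) = 1250/2253 = 0.55482
p₀ = P(outcome | unexposed) = 495/2292 = 0.21597
Under exogeneity and monotonicity, PN = (p₁ − p₀) / p₁.
PN = (0.55482 − 0.21597) / 0.55482 = 0.33885 / 0.55482 ≈ 0.6107

PN ≈ 0.611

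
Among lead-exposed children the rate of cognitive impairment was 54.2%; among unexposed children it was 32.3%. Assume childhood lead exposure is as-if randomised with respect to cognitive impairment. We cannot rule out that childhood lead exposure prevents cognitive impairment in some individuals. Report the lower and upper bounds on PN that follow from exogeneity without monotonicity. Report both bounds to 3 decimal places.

p₁ = 0.542, p₀ = 0.323.
Under exogeneity alone the bounds on PN are max{0,(p₁−p₀)/p₁} ≤ PN ≤ min{1,(1−p₀)/p₁}.
  lower = (p₁ − p₀)/p₁ = 0.219 / 0.542 ≈ 0.4041
  upper = min{1, (1 − p₀)/p₁} = 0.677 / 0.542 ≈ 1.2491 → capped at 1

0.404 ≤ PN ≤ 1.000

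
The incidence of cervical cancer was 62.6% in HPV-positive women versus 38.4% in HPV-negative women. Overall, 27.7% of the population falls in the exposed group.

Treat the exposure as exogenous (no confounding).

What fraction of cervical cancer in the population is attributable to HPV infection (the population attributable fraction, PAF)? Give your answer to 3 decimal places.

PAF ≈ 0.149

p₁ = 0.626, p₀ = 0.384.
Overall risk P(Y=1) = π·p₁ + (1−π)·p₀ = 0.277×0.626 + 0.723×0.384 = 0.45103.
Under exogeneity, PAF = [P(Y=1) − p₀] / P(Y=1).
PAF = (0.45103 − 0.384) / 0.45103 ≈ 0.1486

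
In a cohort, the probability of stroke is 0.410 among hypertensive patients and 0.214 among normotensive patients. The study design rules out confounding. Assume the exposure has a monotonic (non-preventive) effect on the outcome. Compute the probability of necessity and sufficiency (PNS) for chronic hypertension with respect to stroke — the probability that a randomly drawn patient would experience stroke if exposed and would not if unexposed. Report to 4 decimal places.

Let p₁ = 0.41, p₀ = 0.214.
Under exogeneity and monotonicity, PNS = p₁ − p₀.
PNS = 0.41 − 0.214 = 0.196

PNS ≈ 0.1960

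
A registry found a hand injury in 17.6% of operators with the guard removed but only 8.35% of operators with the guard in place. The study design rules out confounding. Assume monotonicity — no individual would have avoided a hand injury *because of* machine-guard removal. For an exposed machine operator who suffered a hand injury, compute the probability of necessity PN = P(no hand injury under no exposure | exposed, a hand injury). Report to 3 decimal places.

p₁ = 0.176, p₀ = 0.0835.
Under exogeneity and monotonicity, PN = (p₁ − p₀) / p₁.
PN = (0.176 − 0.0835) / 0.176 = 0.0925 / 0.176 ≈ 0.5256

PN ≈ 0.526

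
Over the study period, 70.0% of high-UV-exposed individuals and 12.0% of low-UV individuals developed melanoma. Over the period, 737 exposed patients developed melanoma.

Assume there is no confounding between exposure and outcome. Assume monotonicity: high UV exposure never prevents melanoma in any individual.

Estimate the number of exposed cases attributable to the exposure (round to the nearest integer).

about 611 cases

p₁ = 0.7, p₀ = 0.12.
PN = (p₁ − p₀)/p₁ = (0.7 − 0.12) / 0.7 ≈ 0.82857.
Attributable cases ≈ PN × (exposed cases) = 0.82857 × 737 ≈ 610.66.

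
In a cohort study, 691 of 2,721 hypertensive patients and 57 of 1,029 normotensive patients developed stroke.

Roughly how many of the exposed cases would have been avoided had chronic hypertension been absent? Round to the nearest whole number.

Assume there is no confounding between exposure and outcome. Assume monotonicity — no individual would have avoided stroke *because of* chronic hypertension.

p₁ = P(outcome | exposed) = 691/2721 = 0.25395
p₀ = P(outcome | unexposed) = 57/1029 = 0.055394
PN = (p₁ − p₀)/p₁ = (0.25395 − 0.055394) / 0.25395 ≈ 0.78187.
Attributable cases ≈ PN × (exposed cases) = 0.78187 × 691 ≈ 540.27.

about 540 cases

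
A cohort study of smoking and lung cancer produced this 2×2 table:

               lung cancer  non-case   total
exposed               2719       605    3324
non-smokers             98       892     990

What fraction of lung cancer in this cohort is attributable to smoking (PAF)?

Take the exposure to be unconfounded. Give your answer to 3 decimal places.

p₁ = P(outcome | exposed) = 2719/3324 = 0.81799
p₀ = P(outcome | unexposed) = 98/990 = 0.09899
Exposure prevalence π = 3324/4314 = 0.77051; overall risk P(Y=1) = 0.65299.
Under exogeneity, PAF = [P(Y=1) − p₀]/P(Y=1).
PAF = (0.65299 − 0.09899) / 0.65299 ≈ 0.8484

PAF ≈ 0.848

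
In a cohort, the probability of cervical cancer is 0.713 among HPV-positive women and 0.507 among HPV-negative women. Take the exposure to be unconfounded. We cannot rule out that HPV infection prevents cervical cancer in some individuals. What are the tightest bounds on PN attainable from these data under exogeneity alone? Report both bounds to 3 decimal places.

0.289 ≤ PN ≤ 0.691

Let p₁ = 0.713, p₀ = 0.507.
Under exogeneity alone the bounds on PN are max{0,(p₁−p₀)/p₁} ≤ PN ≤ min{1,(1−p₀)/p₁}.
  lower = (p₁ − p₀)/p₁ = 0.206 / 0.713 ≈ 0.2889
  upper = min{1, (1 − p₀)/p₁} = 0.493 / 0.713 ≈ 0.6914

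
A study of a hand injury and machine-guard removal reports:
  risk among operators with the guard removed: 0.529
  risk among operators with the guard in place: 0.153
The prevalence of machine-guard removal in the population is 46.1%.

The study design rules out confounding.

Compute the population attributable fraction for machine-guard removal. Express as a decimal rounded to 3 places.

PAF ≈ 0.531

Let p₁ = 0.529, p₀ = 0.153.
Overall risk P(Y=1) = π·p₁ + (1−π)·p₀ = 0.461×0.529 + 0.539×0.153 = 0.32634.
Under exogeneity, PAF = [P(Y=1) − p₀] / P(Y=1).
PAF = (0.32634 − 0.153) / 0.32634 ≈ 0.5312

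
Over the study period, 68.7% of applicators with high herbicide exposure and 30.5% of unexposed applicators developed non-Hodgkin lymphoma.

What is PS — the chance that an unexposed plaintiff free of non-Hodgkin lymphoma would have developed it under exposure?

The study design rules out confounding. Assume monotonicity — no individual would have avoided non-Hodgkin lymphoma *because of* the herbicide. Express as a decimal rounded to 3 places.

PS ≈ 0.550

p₁ = 0.687, p₀ = 0.305.
Under exogeneity and monotonicity, PS = (p₁ − p₀) / (1 − p₀).
PS = (0.687 − 0.305) / (1 − 0.305) = 0.382 / 0.695 ≈ 0.5496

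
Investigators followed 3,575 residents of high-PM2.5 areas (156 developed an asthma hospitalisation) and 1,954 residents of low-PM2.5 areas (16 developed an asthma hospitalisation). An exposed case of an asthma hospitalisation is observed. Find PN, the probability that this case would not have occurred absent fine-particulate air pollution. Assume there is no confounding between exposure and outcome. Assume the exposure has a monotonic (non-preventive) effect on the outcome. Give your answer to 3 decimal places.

PN ≈ 0.812

p₁ = P(outcome | exposed) = 156/3575 = 0.043636
p₀ = P(outcome | unexposed) = 16/1954 = 0.0081883
Under exogeneity and monotonicity, PN = (p₁ − p₀) / p₁.
PN = (0.043636 − 0.0081883) / 0.043636 = 0.035448 / 0.043636 ≈ 0.8124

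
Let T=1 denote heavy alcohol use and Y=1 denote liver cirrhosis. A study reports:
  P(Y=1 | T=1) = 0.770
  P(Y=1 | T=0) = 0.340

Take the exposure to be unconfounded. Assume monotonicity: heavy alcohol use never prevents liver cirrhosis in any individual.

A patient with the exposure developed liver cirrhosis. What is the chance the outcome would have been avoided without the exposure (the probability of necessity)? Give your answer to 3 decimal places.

Let p₁ = 0.77, p₀ = 0.34.
Under exogeneity and monotonicity, PN = (p₁ − p₀) / p₁.
PN = (0.77 − 0.34) / 0.77 = 0.43 / 0.77 ≈ 0.5584

PN ≈ 0.558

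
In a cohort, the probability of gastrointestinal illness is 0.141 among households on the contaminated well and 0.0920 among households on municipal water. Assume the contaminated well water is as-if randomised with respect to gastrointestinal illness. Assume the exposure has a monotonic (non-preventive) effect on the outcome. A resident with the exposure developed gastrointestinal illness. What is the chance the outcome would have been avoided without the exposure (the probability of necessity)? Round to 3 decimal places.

Let p₁ = 0.141, p₀ = 0.092.
Under exogeneity and monotonicity, PN = (p₁ − p₀) / p₁.
PN = (0.141 − 0.092) / 0.141 = 0.049 / 0.141 ≈ 0.3475

PN ≈ 0.348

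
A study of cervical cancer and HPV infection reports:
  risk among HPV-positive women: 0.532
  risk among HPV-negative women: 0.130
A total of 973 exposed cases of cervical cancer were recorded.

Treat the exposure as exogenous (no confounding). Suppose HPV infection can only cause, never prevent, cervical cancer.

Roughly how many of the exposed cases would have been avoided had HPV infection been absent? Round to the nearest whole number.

about 735 cases

Let p₁ = 0.532, p₀ = 0.13.
PN = (p₁ − p₀)/p₁ = (0.532 − 0.13) / 0.532 ≈ 0.75564.
Attributable cases ≈ PN × (exposed cases) = 0.75564 × 973 ≈ 735.24.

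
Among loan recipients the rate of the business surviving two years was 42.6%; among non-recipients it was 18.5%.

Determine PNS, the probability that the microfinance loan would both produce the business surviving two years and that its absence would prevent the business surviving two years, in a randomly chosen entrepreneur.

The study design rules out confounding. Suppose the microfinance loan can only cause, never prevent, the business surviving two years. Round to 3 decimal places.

p₁ = 0.426, p₀ = 0.185.
Under exogeneity and monotonicity, PNS = p₁ − p₀.
PNS = 0.426 − 0.185 = 0.241

PNS ≈ 0.241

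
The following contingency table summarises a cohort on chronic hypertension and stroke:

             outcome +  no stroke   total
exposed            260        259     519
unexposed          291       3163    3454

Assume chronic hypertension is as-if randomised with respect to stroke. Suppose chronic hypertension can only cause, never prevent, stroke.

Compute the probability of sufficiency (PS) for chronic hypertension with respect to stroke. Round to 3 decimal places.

p₁ = P(outcome | exposed) = 260/519 = 0.50096
p₀ = P(outcome | unexposed) = 291/3454 = 0.08425
Under exogeneity and monotonicity, PS = (p₁ − p₀)/(1 − p₀).
PS = (0.50096 − 0.08425) / 0.91575 ≈ 0.4551

PS ≈ 0.455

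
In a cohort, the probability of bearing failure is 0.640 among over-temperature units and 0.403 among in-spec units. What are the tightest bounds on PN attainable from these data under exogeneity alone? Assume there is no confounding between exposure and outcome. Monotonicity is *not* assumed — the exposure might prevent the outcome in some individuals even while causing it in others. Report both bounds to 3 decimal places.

0.370 ≤ PN ≤ 0.933

Let p₁ = 0.64, p₀ = 0.403.
Under exogeneity alone the bounds on PN are max{0,(p₁−p₀)/p₁} ≤ PN ≤ min{1,(1−p₀)/p₁}.
  lower = (p₁ − p₀)/p₁ = 0.237 / 0.64 ≈ 0.3703
  upper = min{1, (1 − p₀)/p₁} = 0.597 / 0.64 ≈ 0.9328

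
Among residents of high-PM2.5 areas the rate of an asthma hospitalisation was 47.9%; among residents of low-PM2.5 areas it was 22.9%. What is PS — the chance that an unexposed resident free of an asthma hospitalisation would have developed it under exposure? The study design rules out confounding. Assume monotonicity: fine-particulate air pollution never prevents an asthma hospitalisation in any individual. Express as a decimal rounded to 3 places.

PS ≈ 0.324

p₁ = 0.479, p₀ = 0.229.
Under exogeneity and monotonicity, PS = (p₁ − p₀) / (1 − p₀).
PS = (0.479 − 0.229) / (1 − 0.229) = 0.25 / 0.771 ≈ 0.3243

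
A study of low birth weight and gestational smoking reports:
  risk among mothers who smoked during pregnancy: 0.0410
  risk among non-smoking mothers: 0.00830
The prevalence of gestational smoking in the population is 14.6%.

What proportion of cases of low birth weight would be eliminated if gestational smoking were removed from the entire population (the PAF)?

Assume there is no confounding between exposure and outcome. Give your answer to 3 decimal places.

Let p₁ = 0.041, p₀ = 0.0083.
Overall risk P(Y=1) = π·p₁ + (1−π)·p₀ = 0.146×0.041 + 0.854×0.0083 = 0.013074.
Under exogeneity, PAF = [P(Y=1) − p₀] / P(Y=1).
PAF = (0.013074 − 0.0083) / 0.013074 ≈ 0.3652

PAF ≈ 0.365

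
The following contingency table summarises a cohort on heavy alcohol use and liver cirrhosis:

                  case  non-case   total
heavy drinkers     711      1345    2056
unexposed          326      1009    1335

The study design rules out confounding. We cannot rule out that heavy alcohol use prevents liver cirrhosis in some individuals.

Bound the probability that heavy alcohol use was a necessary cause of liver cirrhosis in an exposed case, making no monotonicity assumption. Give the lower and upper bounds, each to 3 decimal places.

p₁ = P(outcome | exposed) = 711/2056 = 0.34582
p₀ = P(outcome | unexposed) = 326/1335 = 0.24419
Under exogeneity alone the bounds on PN are max{0,(p₁−p₀)/p₁} ≤ PN ≤ min{1,(1−p₀)/p₁}.
  lower = (p₁ − p₀)/p₁ = 0.10162 / 0.34582 ≈ 0.2939
  upper = min{1, (1 − p₀)/p₁} = 0.75581 / 0.34582 ≈ 2.1856 → capped at 1

0.294 ≤ PN ≤ 1.000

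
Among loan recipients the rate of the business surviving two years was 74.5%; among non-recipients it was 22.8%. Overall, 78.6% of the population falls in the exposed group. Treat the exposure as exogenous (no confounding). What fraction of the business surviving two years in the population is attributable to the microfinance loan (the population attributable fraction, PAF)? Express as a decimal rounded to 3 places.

PAF ≈ 0.641

p₁ = 0.745, p₀ = 0.228.
Overall risk P(Y=1) = π·p₁ + (1−π)·p₀ = 0.786×0.745 + 0.214×0.228 = 0.63436.
Under exogeneity, PAF = [P(Y=1) − p₀] / P(Y=1).
PAF = (0.63436 − 0.228) / 0.63436 ≈ 0.6406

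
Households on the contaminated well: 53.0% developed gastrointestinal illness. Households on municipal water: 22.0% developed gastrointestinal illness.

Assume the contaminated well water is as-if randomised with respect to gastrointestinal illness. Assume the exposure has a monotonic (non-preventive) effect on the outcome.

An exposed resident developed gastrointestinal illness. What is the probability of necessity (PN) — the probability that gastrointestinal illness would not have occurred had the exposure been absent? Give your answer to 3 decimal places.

PN ≈ 0.585

p₁ = 0.53, p₀ = 0.22.
Under exogeneity and monotonicity, PN = (p₁ − p₀) / p₁.
PN = (0.53 − 0.22) / 0.53 = 0.31 / 0.53 ≈ 0.5849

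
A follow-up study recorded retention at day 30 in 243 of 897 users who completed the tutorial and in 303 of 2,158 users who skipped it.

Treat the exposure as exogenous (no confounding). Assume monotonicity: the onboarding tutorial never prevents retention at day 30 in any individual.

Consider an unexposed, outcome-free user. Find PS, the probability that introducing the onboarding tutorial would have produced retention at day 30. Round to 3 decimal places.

p₁ = P(outcome | exposed) = 243/897 = 0.2709
p₀ = P(outcome | unexposed) = 303/2158 = 0.14041
Under exogeneity and monotonicity, PS = (p₁ − p₀) / (1 − p₀).
PS = (0.2709 − 0.14041) / (1 − 0.14041) = 0.1305 / 0.85959 ≈ 0.1518

PS ≈ 0.152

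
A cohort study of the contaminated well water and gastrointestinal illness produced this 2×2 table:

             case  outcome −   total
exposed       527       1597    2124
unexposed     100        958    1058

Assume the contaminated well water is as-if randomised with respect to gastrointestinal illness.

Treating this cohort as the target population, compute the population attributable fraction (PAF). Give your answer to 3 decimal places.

p₁ = P(outcome | exposed) = 527/2124 = 0.24812
p₀ = P(outcome | unexposed) = 100/1058 = 0.094518
Exposure prevalence π = 2124/3182 = 0.6675; overall risk P(Y=1) = 0.19705.
Under exogeneity, PAF = [P(Y=1) − p₀]/P(Y=1).
PAF = (0.19705 − 0.094518) / 0.19705 ≈ 0.5203

PAF ≈ 0.520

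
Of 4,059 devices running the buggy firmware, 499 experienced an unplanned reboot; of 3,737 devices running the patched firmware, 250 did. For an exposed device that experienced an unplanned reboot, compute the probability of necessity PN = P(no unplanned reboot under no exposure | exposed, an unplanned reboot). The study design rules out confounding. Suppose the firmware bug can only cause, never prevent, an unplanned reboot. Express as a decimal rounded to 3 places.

PN ≈ 0.456

p₁ = P(outcome | exposed) = 499/4059 = 0.12294
p₀ = P(outcome | unexposed) = 250/3737 = 0.066899
Under exogeneity and monotonicity, PN = (p₁ − p₀) / p₁.
PN = (0.12294 − 0.066899) / 0.12294 = 0.056038 / 0.12294 ≈ 0.4558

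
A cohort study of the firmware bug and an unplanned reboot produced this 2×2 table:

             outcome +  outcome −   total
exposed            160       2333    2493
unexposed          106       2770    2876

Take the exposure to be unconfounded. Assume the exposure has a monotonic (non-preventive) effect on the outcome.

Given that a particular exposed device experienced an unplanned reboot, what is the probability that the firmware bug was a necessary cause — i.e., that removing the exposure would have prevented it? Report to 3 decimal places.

PN ≈ 0.426

p₁ = P(outcome | exposed) = 160/2493 = 0.06418
p₀ = P(outcome | unexposed) = 106/2876 = 0.036857
Under exogeneity and monotonicity, PN = (p₁ − p₀) / p₁.
PN = (0.06418 − 0.036857) / 0.06418 = 0.027323 / 0.06418 ≈ 0.4257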